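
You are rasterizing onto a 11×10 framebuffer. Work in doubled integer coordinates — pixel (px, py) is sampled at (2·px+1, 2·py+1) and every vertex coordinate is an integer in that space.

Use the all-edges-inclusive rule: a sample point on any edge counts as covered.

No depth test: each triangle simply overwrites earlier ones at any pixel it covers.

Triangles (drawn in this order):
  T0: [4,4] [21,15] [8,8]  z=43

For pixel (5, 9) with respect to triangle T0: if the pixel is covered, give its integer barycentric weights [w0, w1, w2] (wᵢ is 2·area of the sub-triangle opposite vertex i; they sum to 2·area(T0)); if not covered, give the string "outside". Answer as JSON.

T0:
  2·area = 24
  edge (4, 4)→(21, 15): d=(17,11) inclusive
  edge (21, 15)→(8, 8): d=(-13,-7) inclusive
  edge (8, 8)→(4, 4): d=(-4,-4) inclusive
    (0,0)@(1, 1): e=[-18,42,0] → .  [on edge]
    (1,1)@(3, 3): e=[-6,30,0] → .  [on edge]
    (2,2)@(5, 5): e=[6,18,0] → X  [on edge]
    (3,2)@(7, 5): e=[-16,32,8] → .
    (2,3)@(5, 7): e=[40,-8,-8] → .
    (3,3)@(7, 7): e=[18,6,0] → X  [on edge]
    (4,3)@(9, 7): e=[-4,20,8] → .
    (3,4)@(7, 9): e=[52,-20,-8] → .
    (4,4)@(9, 9): e=[30,-6,0] → .  [on edge]
    (5,4)@(11, 9): e=[8,8,8] → X
    (6,4)@(13, 9): e=[-14,22,16] → .
    (5,5)@(11, 11): e=[42,-18,0] → .  [on edge]
    (6,6)@(13, 13): e=[54,-30,0] → .  [on edge]
    (7,7)@(15, 15): e=[66,-42,0] → .  [on edge]
    (10,7)@(21, 15): e=[0,0,24] → X  [on edge]
    (8,8)@(17, 17): e=[78,-54,0] → .  [on edge]
    (9,9)@(19, 19): e=[90,-66,0] → .  [on edge]
  covered (4 px):
    . . . . . . . . . . .
    . . . . . . . . . . .
    . . X . . . . . . . .
    . . . X . . . . . . .
    . . . . . X . . . . .
    . . . . . . . . . . .
    . . . . . . . . . . .
    . . . . . . . . . . X
    . . . . . . . . . . .
    . . . . . . . . . . .

Answer: "outside"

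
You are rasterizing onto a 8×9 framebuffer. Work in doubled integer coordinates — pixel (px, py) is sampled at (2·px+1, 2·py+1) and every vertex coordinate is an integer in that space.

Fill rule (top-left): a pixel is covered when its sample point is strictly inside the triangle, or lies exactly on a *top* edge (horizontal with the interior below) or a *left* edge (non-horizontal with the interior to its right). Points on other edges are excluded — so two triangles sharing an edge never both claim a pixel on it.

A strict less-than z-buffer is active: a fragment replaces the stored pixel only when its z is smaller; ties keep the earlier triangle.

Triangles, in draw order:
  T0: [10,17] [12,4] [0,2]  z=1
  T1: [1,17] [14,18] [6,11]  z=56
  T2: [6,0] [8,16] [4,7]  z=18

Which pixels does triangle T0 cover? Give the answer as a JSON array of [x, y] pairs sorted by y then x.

T0:
  2·area = 160  (B↔C swapped to make it positive)
  edge (10, 17)→(0, 2): d=(-10,-15) top-left  bias=+0
  edge (0, 2)→(12, 4): d=(12,2) right/bottom  bias=-1
  edge (12, 4)→(10, 17): d=(-2,13) right/bottom  bias=-1
    (0,1)@(1, 3): e=[5,10,145] → █
    (1,1)@(3, 3): e=[35,6,119] → █
    (2,1)@(5, 3): e=[65,2,93] → █
    (3,1)@(7, 3): e=[95,-2,67] → ·
    (0,2)@(1, 5): e=[-15,34,141] → ·
    (1,2)@(3, 5): e=[15,30,115] → █
    (3,2)@(7, 5): e=[75,22,63] → █
    (4,2)@(9, 5): e=[105,18,37] → █
    (5,2)@(11, 5): e=[135,14,11] → █
    (6,2)@(13, 5): e=[165,10,-15] → ·
    (1,3)@(3, 7): e=[-5,54,111] → ·
    (2,3)@(5, 7): e=[25,50,85] → █
  covered (20 px):
    · · · · · · · ·
    █ █ █ · · · · ·
    · █ █ █ █ █ · ·
    · · █ █ █ █ · ·
    · · █ █ █ █ · ·
    · · · █ █ · · ·
    · · · · █ · · ·
    · · · · █ · · ·
    · · · · · · · ·
T1:
  2·area = 83  (B↔C swapped to make it positive)
  edge (1, 17)→(6, 11): d=(5,-6) top-left  bias=+0
  edge (6, 11)→(14, 18): d=(8,7) right/bottom  bias=-1
  edge (14, 18)→(1, 17): d=(-13,-1) top-left  bias=+0
    (5,2)@(11, 5): e=[0,-83,166] → ·  [on edge]
    (2,6)@(5, 13): e=[4,23,56] → █
    (3,6)@(7, 13): e=[16,9,58] → █
    (4,6)@(9, 13): e=[28,-5,60] → ·
    (1,7)@(3, 15): e=[2,53,28] → █
    (4,7)@(9, 15): e=[38,11,34] → █
    (5,7)@(11, 15): e=[50,-3,36] → ·
    (0,8)@(1, 17): e=[0,83,0] → █  [on edge]
    (5,8)@(11, 17): e=[60,13,10] → █
    (6,8)@(13, 17): e=[72,-1,12] → ·
  covered (12 px):
    · · · · · · · ·
    · · · · · · · ·
    · · · · · · · ·
    · · · · · · · ·
    · · · · · · · ·
    · · · · · · · ·
    · · █ █ · · · ·
    · █ █ █ █ · · ·
    █ █ █ █ █ █ · ·
T2:
  2·area = 46
  edge (6, 0)→(8, 16): d=(2,16) right/bottom  bias=-1
  edge (8, 16)→(4, 7): d=(-4,-9) top-left  bias=+0
  edge (4, 7)→(6, 0): d=(2,-7) top-left  bias=+0
    (2,2)@(5, 5): e=[26,17,3] → █
    (3,2)@(7, 5): e=[-6,35,17] → ·
    (2,3)@(5, 7): e=[30,9,7] → █
    (3,3)@(7, 7): e=[-2,27,21] → ·
    (2,4)@(5, 9): e=[34,1,11] → █
    (3,4)@(7, 9): e=[2,19,25] → █
    (4,4)@(9, 9): e=[-30,37,39] → ·
    (2,5)@(5, 11): e=[38,-7,15] → ·
    (3,5)@(7, 11): e=[6,11,29] → █
    (4,5)@(9, 11): e=[-26,29,43] → ·
    (3,6)@(7, 13): e=[10,3,33] → █
    (4,6)@(9, 13): e=[-22,21,47] → ·
  covered (6 px):
    · · · · · · · ·
    · · · · · · · ·
    · · █ · · · · ·
    · · █ · · · · ·
    · · █ █ · · · ·
    · · · █ · · · ·
    · · · █ · · · ·
    · · · · · · · ·
    · · · · · · · ·

Final: [[0,1],[1,1],[2,1],[1,2],[2,2],[3,2],[4,2],[5,2],[2,3],[3,3],[4,3],[5,3],[2,4],[3,4],[4,4],[5,4],[3,5],[4,5],[4,6],[4,7]]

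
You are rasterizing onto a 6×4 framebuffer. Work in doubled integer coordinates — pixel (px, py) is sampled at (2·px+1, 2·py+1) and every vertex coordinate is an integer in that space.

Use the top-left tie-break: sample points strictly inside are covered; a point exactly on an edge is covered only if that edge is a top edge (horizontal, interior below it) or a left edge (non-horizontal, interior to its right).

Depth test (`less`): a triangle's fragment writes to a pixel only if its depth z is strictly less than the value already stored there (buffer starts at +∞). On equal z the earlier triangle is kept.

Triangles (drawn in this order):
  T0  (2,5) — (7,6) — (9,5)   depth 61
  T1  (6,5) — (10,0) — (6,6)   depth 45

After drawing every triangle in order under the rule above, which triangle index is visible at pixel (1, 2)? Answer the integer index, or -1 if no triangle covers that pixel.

T0:
  2·area = 7  (B↔C swapped to make it positive)
  edge (2, 5)→(9, 5): d=(7,0) top-left  bias=+0
  edge (9, 5)→(7, 6): d=(-2,1) right/bottom  bias=-1
  edge (7, 6)→(2, 5): d=(-5,-1) top-left  bias=+0
    (0,2)@(1, 5): e=[0,8,-1] → ·  [on edge]
    (1,2)@(3, 5): e=[0,6,1] → #  [on edge]
    (2,2)@(5, 5): e=[0,4,3] → #  [on edge]
    (3,2)@(7, 5): e=[0,2,5] → #  [on edge]
    (4,2)@(9, 5): e=[0,0,7] → ·  [on edge]
    (5,2)@(11, 5): e=[0,-2,9] → ·  [on edge]
    (1,3)@(3, 7): e=[14,2,-9] → ·
    (2,3)@(5, 7): e=[14,0,-7] → ·  [on edge]
    (3,3)@(7, 7): e=[14,-2,-5] → ·
  covered (3 px):
    · · · · · ·
    · · · · · ·
    · # # # · ·
    · · · · · ·
T1:
  2·area = 4
  edge (6, 5)→(10, 0): d=(4,-5) top-left  bias=+0
  edge (10, 0)→(6, 6): d=(-4,6) right/bottom  bias=-1
  edge (6, 6)→(6, 5): d=(0,-1) top-left  bias=+0
  covered (0 px):
    · · · · · ·
    · · · · · ·
    · · · · · ·
    · · · · · ·

Z-buffer (winner per pixel, '.' = empty):
  . . . . . .
  . . . . . .
  . 0 0 0 . .
  . . . . . .

Final: 0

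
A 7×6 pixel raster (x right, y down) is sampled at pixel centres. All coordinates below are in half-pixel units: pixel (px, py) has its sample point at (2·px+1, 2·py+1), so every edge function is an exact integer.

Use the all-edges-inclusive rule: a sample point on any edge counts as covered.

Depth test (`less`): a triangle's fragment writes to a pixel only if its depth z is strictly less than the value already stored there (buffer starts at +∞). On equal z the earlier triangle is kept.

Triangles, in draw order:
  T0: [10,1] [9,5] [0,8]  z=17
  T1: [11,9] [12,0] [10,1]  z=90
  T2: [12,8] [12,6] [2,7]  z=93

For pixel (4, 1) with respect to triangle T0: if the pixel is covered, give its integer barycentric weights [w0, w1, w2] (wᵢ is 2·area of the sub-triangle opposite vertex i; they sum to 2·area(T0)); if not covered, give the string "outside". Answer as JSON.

T0:
  2·area = 33
  edge (10, 1)→(9, 5): d=(-1,4) inclusive
  edge (9, 5)→(0, 8): d=(-9,3) inclusive
  edge (0, 8)→(10, 1): d=(10,-7) inclusive
    (4,1)@(9, 3): e=[2,18,13] → █
    (5,1)@(11, 3): e=[-6,12,27] → ·
    (2,2)@(5, 5): e=[16,12,5] → █
    (3,2)@(7, 5): e=[8,6,19] → █
    (4,2)@(9, 5): e=[0,0,33] → █  [on edge]
    (5,2)@(11, 5): e=[-8,-6,47] → ·
    (1,3)@(3, 7): e=[22,0,11] → █  [on edge]
    (2,3)@(5, 7): e=[14,-6,25] → ·
    (3,3)@(7, 7): e=[6,-12,39] → ·
    (4,3)@(9, 7): e=[-2,-18,53] → ·
    (1,4)@(3, 9): e=[20,-18,31] → ·
  covered (5 px):
    · · · · · · ·
    · · · · █ · ·
    · · █ █ █ · ·
    · █ · · · · ·
    · · · · · · ·
    · · · · · · ·
T1:
  2·area = 17  (B↔C swapped to make it positive)
  edge (11, 9)→(10, 1): d=(-1,-8) inclusive
  edge (10, 1)→(12, 0): d=(2,-1) inclusive
  edge (12, 0)→(11, 9): d=(-1,9) inclusive
    (5,0)@(11, 1): e=[8,1,8] → █
    (6,0)@(13, 1): e=[24,3,-10] → ·
    (5,1)@(11, 3): e=[6,5,6] → █
    (6,1)@(13, 3): e=[22,7,-12] → ·
    (5,2)@(11, 5): e=[4,9,4] → █
    (6,2)@(13, 5): e=[20,11,-14] → ·
    (5,3)@(11, 7): e=[2,13,2] → █
    (6,3)@(13, 7): e=[18,15,-16] → ·
    (5,4)@(11, 9): e=[0,17,0] → █  [on edge]
    (6,4)@(13, 9): e=[16,19,-18] → ·
    (5,5)@(11, 11): e=[-2,21,-2] → ·
  covered (5 px):
    · · · · · █ ·
    · · · · · █ ·
    · · · · · █ ·
    · · · · · █ ·
    · · · · · █ ·
    · · · · · · ·
T2:
  2·area = 20  (B↔C swapped to make it positive)
  edge (12, 8)→(2, 7): d=(-10,-1) inclusive
  edge (2, 7)→(12, 6): d=(10,-1) inclusive
  edge (12, 6)→(12, 8): d=(0,2) inclusive
    (1,3)@(3, 7): e=[1,1,18] → █
    (2,3)@(5, 7): e=[3,3,14] → █
    (3,3)@(7, 7): e=[5,5,10] → █
    (4,3)@(9, 7): e=[7,7,6] → █
    (5,3)@(11, 7): e=[9,9,2] → █
    (6,3)@(13, 7): e=[11,11,-2] → ·
    (1,4)@(3, 9): e=[-19,21,18] → ·
    (2,4)@(5, 9): e=[-17,23,14] → ·
    (3,4)@(7, 9): e=[-15,25,10] → ·
    (4,4)@(9, 9): e=[-13,27,6] → ·
    (5,4)@(11, 9): e=[-11,29,2] → ·
  covered (5 px):
    · · · · · · ·
    · · · · · · ·
    · · · · · · ·
    · █ █ █ █ █ ·
    · · · · · · ·
    · · · · · · ·

Result: [18,13,2]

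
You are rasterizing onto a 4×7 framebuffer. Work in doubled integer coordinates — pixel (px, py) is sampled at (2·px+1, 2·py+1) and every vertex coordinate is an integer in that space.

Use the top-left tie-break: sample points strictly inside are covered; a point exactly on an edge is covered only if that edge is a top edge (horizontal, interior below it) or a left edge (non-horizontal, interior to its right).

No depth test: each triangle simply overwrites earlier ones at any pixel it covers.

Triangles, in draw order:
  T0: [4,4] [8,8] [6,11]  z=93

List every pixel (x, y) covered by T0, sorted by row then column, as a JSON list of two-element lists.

T0:
  2·area = 20
  edge (4, 4)→(8, 8): d=(4,4) right/bottom  bias=-1
  edge (8, 8)→(6, 11): d=(-2,3) right/bottom  bias=-1
  edge (6, 11)→(4, 4): d=(-2,-7) top-left  bias=+0
    (0,0)@(1, 1): e=[0,35,-15] → ·  [on edge]
    (1,1)@(3, 3): e=[0,25,-5] → ·  [on edge]
    (2,2)@(5, 5): e=[0,15,5] → ·  [on edge]
    (2,3)@(5, 7): e=[8,11,1] → #
    (3,3)@(7, 7): e=[0,5,15] → ·  [on edge]
    (2,4)@(5, 9): e=[16,7,-3] → ·
    (3,4)@(7, 9): e=[8,1,11] → #
    (3,5)@(7, 11): e=[16,-3,7] → ·
  covered (2 px):
    · · · ·
    · · · ·
    · · · ·
    · · # ·
    · · · #
    · · · ·
    · · · ·

Answer: [[2,3],[3,4]]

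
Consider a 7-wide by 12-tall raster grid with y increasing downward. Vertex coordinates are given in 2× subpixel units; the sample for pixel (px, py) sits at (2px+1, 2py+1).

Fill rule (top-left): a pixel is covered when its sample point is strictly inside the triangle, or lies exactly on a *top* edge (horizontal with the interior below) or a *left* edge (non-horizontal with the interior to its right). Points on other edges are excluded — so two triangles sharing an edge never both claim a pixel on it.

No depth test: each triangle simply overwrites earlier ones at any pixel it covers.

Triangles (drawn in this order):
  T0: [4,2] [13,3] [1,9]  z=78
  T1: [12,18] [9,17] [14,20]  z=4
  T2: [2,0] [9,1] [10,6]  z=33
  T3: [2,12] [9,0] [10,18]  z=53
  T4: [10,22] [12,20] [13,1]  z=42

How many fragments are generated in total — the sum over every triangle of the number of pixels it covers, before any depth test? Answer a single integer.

T0:
  2·area = 66
  edge (4, 2)→(13, 3): d=(9,1) right/bottom  bias=-1
  edge (13, 3)→(1, 9): d=(-12,6) right/bottom  bias=-1
  edge (1, 9)→(4, 2): d=(3,-7) top-left  bias=+0
    (2,1)@(5, 3): e=[8,48,10] → X
    (3,1)@(7, 3): e=[6,36,24] → X
    (4,1)@(9, 3): e=[4,24,38] → X
    (5,1)@(11, 3): e=[2,12,52] → X
    (6,1)@(13, 3): e=[0,0,66] → .  [on edge]
    (1,2)@(3, 5): e=[28,36,2] → X
    (4,2)@(9, 5): e=[22,0,44] → .  [on edge]
    (5,2)@(11, 5): e=[20,-12,58] → .
    (1,3)@(3, 7): e=[46,12,8] → X
    (2,3)@(5, 7): e=[44,0,22] → .  [on edge]
    (3,3)@(7, 7): e=[42,-12,36] → .
    (0,4)@(1, 9): e=[66,0,0] → .  [on edge]
  covered (8 px):
    . . . . . . .
    . . X X X X .
    . X X X . . .
    . X . . . . .
    . . . . . . .
    . . . . . . .
    . . . . . . .
    . . . . . . .
    . . . . . . .
    . . . . . . .
    . . . . . . .
    . . . . . . .
T1:
  2·area = 4  (B↔C swapped to make it positive)
  edge (12, 18)→(14, 20): d=(2,2) right/bottom  bias=-1
  edge (14, 20)→(9, 17): d=(-5,-3) top-left  bias=+0
  edge (9, 17)→(12, 18): d=(3,1) right/bottom  bias=-1
    (0,3)@(1, 7): e=[0,26,-22] → .  [on edge]
    (1,4)@(3, 9): e=[0,22,-18] → .  [on edge]
    (2,5)@(5, 11): e=[0,18,-14] → .  [on edge]
    (3,6)@(7, 13): e=[0,14,-10] → .  [on edge]
    (1,7)@(3, 15): e=[12,-8,0] → .  [on edge]
    (4,7)@(9, 15): e=[0,10,-6] → .  [on edge]
    (4,8)@(9, 17): e=[4,0,0] → .  [on edge]
    (5,8)@(11, 17): e=[0,6,-2] → .  [on edge]
    (6,9)@(13, 19): e=[0,2,2] → .  [on edge]
  covered (0 px):
    . . . . . . .
    . . . . . . .
    . . . . . . .
    . . . . . . .
    . . . . . . .
    . . . . . . .
    . . . . . . .
    . . . . . . .
    . . . . . . .
    . . . . . . .
    . . . . . . .
    . . . . . . .
T2:
  2·area = 34
  edge (2, 0)→(9, 1): d=(7,1) right/bottom  bias=-1
  edge (9, 1)→(10, 6): d=(1,5) right/bottom  bias=-1
  edge (10, 6)→(2, 0): d=(-8,-6) top-left  bias=+0
    (2,0)@(5, 1): e=[4,20,10] → X
    (3,0)@(7, 1): e=[2,10,22] → X
    (4,0)@(9, 1): e=[0,0,34] → .  [on edge]
    (2,1)@(5, 3): e=[18,22,-6] → .
    (3,1)@(7, 3): e=[16,12,6] → X
    (4,1)@(9, 3): e=[14,2,18] → X
    (5,1)@(11, 3): e=[12,-8,30] → .
    (3,2)@(7, 5): e=[30,14,-10] → .
    (4,2)@(9, 5): e=[28,4,2] → X
    (5,2)@(11, 5): e=[26,-6,14] → .
    (4,3)@(9, 7): e=[42,6,-14] → .
    (5,5)@(11, 11): e=[68,0,-34] → .  [on edge]
    (6,10)@(13, 21): e=[136,0,-102] → .  [on edge]
  covered (5 px):
    . . X X . . .
    . . . X X . .
    . . . . X . .
    . . . . . . .
    . . . . . . .
    . . . . . . .
    . . . . . . .
    . . . . . . .
    . . . . . . .
    . . . . . . .
    . . . . . . .
    . . . . . . .
T3:
  2·area = 138
  edge (2, 12)→(9, 0): d=(7,-12) top-left  bias=+0
  edge (9, 0)→(10, 18): d=(1,18) right/bottom  bias=-1
  edge (10, 18)→(2, 12): d=(-8,-6) top-left  bias=+0
    (4,0)@(9, 1): e=[7,1,130] → X
    (5,0)@(11, 1): e=[31,-35,142] → .
    (4,1)@(9, 3): e=[21,3,114] → X
    (5,1)@(11, 3): e=[45,-33,126] → .
    (3,2)@(7, 5): e=[11,41,86] → X
    (5,2)@(11, 5): e=[59,-31,110] → .
    (2,3)@(5, 7): e=[1,79,58] → X
    (5,3)@(11, 7): e=[73,-29,94] → .
    (2,4)@(5, 9): e=[15,81,42] → X
    (5,4)@(11, 9): e=[87,-27,78] → .
    (1,5)@(3, 11): e=[5,119,14] → X
    (5,5)@(11, 11): e=[101,-25,62] → .
  covered (20 px):
    . . . . X . .
    . . . . X . .
    . . . X X . .
    . . X X X . .
    . . X X X . .
    . X X X X . .
    . . X X X . .
    . . . X X . .
    . . . . X . .
    . . . . . . .
    . . . . . . .
    . . . . . . .
T4:
  2·area = 36  (B↔C swapped to make it positive)
  edge (10, 22)→(13, 1): d=(3,-21) top-left  bias=+0
  edge (13, 1)→(12, 20): d=(-1,19) right/bottom  bias=-1
  edge (12, 20)→(10, 22): d=(-2,2) right/bottom  bias=-1
    (6,0)@(13, 1): e=[0,0,36] → .  [on edge]
    (5,7)@(11, 15): e=[0,24,12] → X  [on edge]
    (6,7)@(13, 15): e=[42,-14,8] → .
    (5,8)@(11, 17): e=[6,22,8] → X
    (6,8)@(13, 17): e=[48,-16,4] → .
    (5,9)@(11, 19): e=[12,20,4] → X
    (6,9)@(13, 19): e=[54,-18,0] → .  [on edge]
    (5,10)@(11, 21): e=[18,18,0] → .  [on edge]
    (4,11)@(9, 23): e=[-18,54,0] → .  [on edge]
  covered (3 px):
    . . . . . . .
    . . . . . . .
    . . . . . . .
    . . . . . . .
    . . . . . . .
    . . . . . . .
    . . . . . . .
    . . . . . X .
    . . . . . X .
    . . . . . X .
    . . . . . . .
    . . . . . . .

Result: 36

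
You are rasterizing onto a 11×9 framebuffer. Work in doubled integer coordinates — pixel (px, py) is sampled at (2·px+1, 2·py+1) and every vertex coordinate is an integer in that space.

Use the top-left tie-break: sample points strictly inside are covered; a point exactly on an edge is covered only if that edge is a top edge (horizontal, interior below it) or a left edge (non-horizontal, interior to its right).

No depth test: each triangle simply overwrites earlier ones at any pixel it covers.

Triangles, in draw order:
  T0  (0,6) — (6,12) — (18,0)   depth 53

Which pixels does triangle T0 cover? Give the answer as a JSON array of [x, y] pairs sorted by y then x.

T0:
  2·area = 144  (B↔C swapped to make it positive)
  edge (0, 6)→(18, 0): d=(18,-6) top-left  bias=+0
  edge (18, 0)→(6, 12): d=(-12,12) right/bottom  bias=-1
  edge (6, 12)→(0, 6): d=(-6,-6) top-left  bias=+0
    (7,0)@(15, 1): e=[0,24,120] → X  [on edge]
    (8,0)@(17, 1): e=[12,0,132] → .  [on edge]
    (4,1)@(9, 3): e=[0,72,72] → X  [on edge]
    (5,1)@(11, 3): e=[12,48,84] → X
    (6,1)@(13, 3): e=[24,24,96] → X
    (7,1)@(15, 3): e=[36,0,108] → .  [on edge]
    (1,2)@(3, 5): e=[0,120,24] → X  [on edge]
    (2,2)@(5, 5): e=[12,96,36] → X
    (3,2)@(7, 5): e=[24,72,48] → X
    (6,2)@(13, 5): e=[60,0,84] → .  [on edge]
    (0,3)@(1, 7): e=[24,120,0] → X  [on edge]
    (5,3)@(11, 7): e=[84,0,60] → .  [on edge]
    (1,4)@(3, 9): e=[72,72,0] → X  [on edge]
    (4,4)@(9, 9): e=[108,0,36] → .  [on edge]
    (2,5)@(5, 11): e=[120,24,0] → X  [on edge]
    (3,5)@(7, 11): e=[132,0,12] → .  [on edge]
    (2,6)@(5, 13): e=[156,0,-12] → .  [on edge]
    (3,6)@(7, 13): e=[168,-24,0] → .  [on edge]
    (1,7)@(3, 15): e=[180,0,-36] → .  [on edge]
    (4,7)@(9, 15): e=[216,-72,0] → .  [on edge]
    (0,8)@(1, 17): e=[204,0,-60] → .  [on edge]
    (5,8)@(11, 17): e=[264,-120,0] → .  [on edge]
  covered (18 px):
    . . . . . . . X . . .
    . . . . X X X . . . .
    . X X X X X . . . . .
    X X X X X . . . . . .
    . X X X . . . . . . .
    . . X . . . . . . . .
    . . . . . . . . . . .
    . . . . . . . . . . .
    . . . . . . . . . . .

Final: [[7,0],[4,1],[5,1],[6,1],[1,2],[2,2],[3,2],[4,2],[5,2],[0,3],[1,3],[2,3],[3,3],[4,3],[1,4],[2,4],[3,4],[2,5]]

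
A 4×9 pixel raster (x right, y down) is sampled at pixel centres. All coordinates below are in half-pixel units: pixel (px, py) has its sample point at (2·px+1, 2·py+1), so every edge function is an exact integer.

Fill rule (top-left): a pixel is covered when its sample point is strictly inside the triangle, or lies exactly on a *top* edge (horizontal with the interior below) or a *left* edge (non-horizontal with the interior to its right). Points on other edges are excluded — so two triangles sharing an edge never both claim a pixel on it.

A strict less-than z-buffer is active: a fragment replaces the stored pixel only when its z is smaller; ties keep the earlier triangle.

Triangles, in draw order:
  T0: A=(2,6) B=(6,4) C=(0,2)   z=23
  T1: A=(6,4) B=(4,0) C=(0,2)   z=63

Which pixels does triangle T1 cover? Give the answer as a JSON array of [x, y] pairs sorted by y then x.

T0:
  2·area = 20  (B↔C swapped to make it positive)
  edge (2, 6)→(0, 2): d=(-2,-4) top-left  bias=+0
  edge (0, 2)→(6, 4): d=(6,2) right/bottom  bias=-1
  edge (6, 4)→(2, 6): d=(-4,2) right/bottom  bias=-1
    (0,1)@(1, 3): e=[2,4,14] → #
    (1,1)@(3, 3): e=[10,0,10] → ·  [on edge]
    (0,2)@(1, 5): e=[-2,16,6] → ·
    (1,2)@(3, 5): e=[6,12,2] → #
    (2,2)@(5, 5): e=[14,8,-2] → ·
    (1,3)@(3, 7): e=[2,24,-6] → ·
  covered (2 px):
    · · · ·
    # · · ·
    · # · ·
    · · · ·
    · · · ·
    · · · ·
    · · · ·
    · · · ·
    · · · ·
T1:
  2·area = 20  (B↔C swapped to make it positive)
  edge (6, 4)→(0, 2): d=(-6,-2) top-left  bias=+0
  edge (0, 2)→(4, 0): d=(4,-2) top-left  bias=+0
  edge (4, 0)→(6, 4): d=(2,4) right/bottom  bias=-1
    (1,0)@(3, 1): e=[12,2,6] → #
    (2,0)@(5, 1): e=[16,6,-2] → ·
    (1,1)@(3, 3): e=[0,10,10] → #  [on edge]
    (2,1)@(5, 3): e=[4,14,2] → #
    (3,1)@(7, 3): e=[8,18,-6] → ·
    (1,2)@(3, 5): e=[-12,18,14] → ·
    (2,2)@(5, 5): e=[-8,22,6] → ·
  covered (3 px):
    · # · ·
    · # # ·
    · · · ·
    · · · ·
    · · · ·
    · · · ·
    · · · ·
    · · · ·
    · · · ·

Answer: [[1,0],[1,1],[2,1]]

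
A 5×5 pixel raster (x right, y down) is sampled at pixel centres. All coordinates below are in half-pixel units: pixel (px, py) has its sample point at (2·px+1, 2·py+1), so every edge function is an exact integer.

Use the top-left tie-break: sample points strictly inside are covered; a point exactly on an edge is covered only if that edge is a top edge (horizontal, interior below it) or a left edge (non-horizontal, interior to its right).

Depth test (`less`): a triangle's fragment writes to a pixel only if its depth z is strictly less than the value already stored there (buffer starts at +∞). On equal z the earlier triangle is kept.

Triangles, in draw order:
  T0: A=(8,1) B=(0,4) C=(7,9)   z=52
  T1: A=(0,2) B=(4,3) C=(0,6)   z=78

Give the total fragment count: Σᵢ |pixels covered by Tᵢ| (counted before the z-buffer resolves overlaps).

T0:
  2·area = 61  (B↔C swapped to make it positive)
  edge (8, 1)→(7, 9): d=(-1,8) right/bottom  bias=-1
  edge (7, 9)→(0, 4): d=(-7,-5) top-left  bias=+0
  edge (0, 4)→(8, 1): d=(8,-3) top-left  bias=+0
    (1,1)@(3, 3): e=[38,22,1] → █
    (2,1)@(5, 3): e=[22,32,7] → █
    (3,1)@(7, 3): e=[6,42,13] → █
    (4,1)@(9, 3): e=[-10,52,19] → ·
    (1,2)@(3, 5): e=[36,8,17] → █
    (4,2)@(9, 5): e=[-12,38,35] → ·
    (1,3)@(3, 7): e=[34,-6,33] → ·
    (2,3)@(5, 7): e=[18,4,39] → █
    (4,3)@(9, 7): e=[-14,24,51] → ·
    (2,4)@(5, 9): e=[16,-10,55] → ·
    (3,4)@(7, 9): e=[0,0,61] → ·  [on edge]
  covered (8 px):
    · · · · ·
    · █ █ █ ·
    · █ █ █ ·
    · · █ █ ·
    · · · · ·
T1:
  2·area = 16
  edge (0, 2)→(4, 3): d=(4,1) right/bottom  bias=-1
  edge (4, 3)→(0, 6): d=(-4,3) right/bottom  bias=-1
  edge (0, 6)→(0, 2): d=(0,-4) top-left  bias=+0
    (0,1)@(1, 3): e=[3,9,4] → █
    (1,1)@(3, 3): e=[1,3,12] → █
    (2,1)@(5, 3): e=[-1,-3,20] → ·
    (0,2)@(1, 5): e=[11,1,4] → █
    (1,2)@(3, 5): e=[9,-5,12] → ·
    (0,3)@(1, 7): e=[19,-7,4] → ·
  covered (3 px):
    · · · · ·
    █ █ · · ·
    █ · · · ·
    · · · · ·
    · · · · ·

Answer: 11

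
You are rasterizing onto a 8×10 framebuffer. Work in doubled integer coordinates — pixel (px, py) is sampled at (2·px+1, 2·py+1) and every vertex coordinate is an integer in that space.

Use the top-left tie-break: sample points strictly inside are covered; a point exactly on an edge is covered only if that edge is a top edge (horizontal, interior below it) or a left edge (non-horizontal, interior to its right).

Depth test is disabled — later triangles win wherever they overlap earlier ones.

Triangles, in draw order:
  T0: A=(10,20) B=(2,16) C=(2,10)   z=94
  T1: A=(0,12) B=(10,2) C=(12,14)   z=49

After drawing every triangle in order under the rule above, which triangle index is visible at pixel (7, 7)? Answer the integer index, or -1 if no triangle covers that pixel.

T0:
  2·area = 48
  edge (10, 20)→(2, 16): d=(-8,-4) top-left  bias=+0
  edge (2, 16)→(2, 10): d=(0,-6) top-left  bias=+0
  edge (2, 10)→(10, 20): d=(8,10) right/bottom  bias=-1
    (1,6)@(3, 13): e=[28,6,14] → #
    (2,6)@(5, 13): e=[36,18,-6] → ·
    (1,7)@(3, 15): e=[12,6,30] → #
    (2,7)@(5, 15): e=[20,18,10] → #
    (3,7)@(7, 15): e=[28,30,-10] → ·
    (1,8)@(3, 17): e=[-4,6,46] → ·
    (2,8)@(5, 17): e=[4,18,26] → #
    (3,8)@(7, 17): e=[12,30,6] → #
    (4,8)@(9, 17): e=[20,42,-14] → ·
    (2,9)@(5, 19): e=[-12,18,42] → ·
    (3,9)@(7, 19): e=[-4,30,22] → ·
    (4,9)@(9, 19): e=[4,42,2] → #
  covered (6 px):
    · · · · · · · ·
    · · · · · · · ·
    · · · · · · · ·
    · · · · · · · ·
    · · · · · · · ·
    · · · · · · · ·
    · # · · · · · ·
    · # # · · · · ·
    · · # # · · · ·
    · · · · # · · ·
T1:
  2·area = 140
  edge (0, 12)→(10, 2): d=(10,-10) top-left  bias=+0
  edge (10, 2)→(12, 14): d=(2,12) right/bottom  bias=-1
  edge (12, 14)→(0, 12): d=(-12,-2) top-left  bias=+0
    (5,0)@(11, 1): e=[0,-14,154] → ·  [on edge]
    (4,1)@(9, 3): e=[0,14,126] → #  [on edge]
    (5,1)@(11, 3): e=[20,-10,130] → ·
    (3,2)@(7, 5): e=[0,42,98] → #  [on edge]
    (5,2)@(11, 5): e=[40,-6,106] → ·
    (2,3)@(5, 7): e=[0,70,70] → #  [on edge]
    (5,3)@(11, 7): e=[60,-2,82] → ·
    (1,4)@(3, 9): e=[0,98,42] → #  [on edge]
    (5,4)@(11, 9): e=[80,2,58] → #
    (6,4)@(13, 9): e=[100,-22,62] → ·
    (0,5)@(1, 11): e=[0,126,14] → #  [on edge]
    (6,5)@(13, 11): e=[120,-18,38] → ·
  covered (20 px):
    · · · · · · · ·
    · · · · # · · ·
    · · · # # · · ·
    · · # # # · · ·
    · # # # # # · ·
    # # # # # # · ·
    · · · # # # · ·
    · · · · · · · ·
    · · · · · · · ·
    · · · · · · · ·

Z-buffer (winner per pixel, '.' = empty):
  . . . . . . . .
  . . . . 1 . . .
  . . . 1 1 . . .
  . . 1 1 1 . . .
  . 1 1 1 1 1 . .
  1 1 1 1 1 1 . .
  . 0 . 1 1 1 . .
  . 0 0 . . . . .
  . . 0 0 . . . .
  . . . . 0 . . .

Final: -1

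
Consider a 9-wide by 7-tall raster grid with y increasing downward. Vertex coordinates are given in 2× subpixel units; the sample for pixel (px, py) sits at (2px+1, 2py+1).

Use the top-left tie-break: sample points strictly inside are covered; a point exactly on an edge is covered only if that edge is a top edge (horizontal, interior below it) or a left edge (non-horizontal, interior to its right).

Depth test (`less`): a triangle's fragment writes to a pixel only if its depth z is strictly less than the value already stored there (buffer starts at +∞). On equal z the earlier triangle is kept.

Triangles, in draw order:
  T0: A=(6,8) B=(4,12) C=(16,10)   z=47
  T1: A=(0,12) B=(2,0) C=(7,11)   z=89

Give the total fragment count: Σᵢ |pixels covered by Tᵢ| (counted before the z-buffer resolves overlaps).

T0:
  2·area = 44  (B↔C swapped to make it positive)
  edge (6, 8)→(16, 10): d=(10,2) right/bottom  bias=-1
  edge (16, 10)→(4, 12): d=(-12,2) right/bottom  bias=-1
  edge (4, 12)→(6, 8): d=(2,-4) top-left  bias=+0
    (0,3)@(1, 7): e=[0,66,-22] → .  [on edge]
    (3,4)@(7, 9): e=[8,30,6] → X
    (4,4)@(9, 9): e=[4,26,14] → X
    (5,4)@(11, 9): e=[0,22,22] → .  [on edge]
    (2,5)@(5, 11): e=[32,10,2] → X
    (5,5)@(11, 11): e=[20,-2,26] → .
    (2,6)@(5, 13): e=[52,-14,6] → .
    (3,6)@(7, 13): e=[48,-18,14] → .
    (4,6)@(9, 13): e=[44,-22,22] → .
  covered (5 px):
    . . . . . . . . .
    . . . . . . . . .
    . . . . . . . . .
    . . . . . . . . .
    . . . X X . . . .
    . . X X X . . . .
    . . . . . . . . .
T1:
  2·area = 82
  edge (0, 12)→(2, 0): d=(2,-12) top-left  bias=+0
  edge (2, 0)→(7, 11): d=(5,11) right/bottom  bias=-1
  edge (7, 11)→(0, 12): d=(-7,1) right/bottom  bias=-1
    (1,1)@(3, 3): e=[18,4,60] → X
    (2,1)@(5, 3): e=[42,-18,58] → .
    (1,2)@(3, 5): e=[22,14,46] → X
    (2,2)@(5, 5): e=[46,-8,44] → .
    (0,3)@(1, 7): e=[2,46,34] → X
    (2,3)@(5, 7): e=[50,2,30] → X
    (3,3)@(7, 7): e=[74,-20,28] → .
    (0,4)@(1, 9): e=[6,56,20] → X
    (3,4)@(7, 9): e=[78,-10,14] → .
    (0,5)@(1, 11): e=[10,66,6] → X
    (3,5)@(7, 11): e=[82,0,0] → .  [on edge]
    (0,6)@(1, 13): e=[14,76,-8] → .
  covered (11 px):
    . . . . . . . . .
    . X . . . . . . .
    . X . . . . . . .
    X X X . . . . . .
    X X X . . . . . .
    X X X . . . . . .
    . . . . . . . . .

Result: 16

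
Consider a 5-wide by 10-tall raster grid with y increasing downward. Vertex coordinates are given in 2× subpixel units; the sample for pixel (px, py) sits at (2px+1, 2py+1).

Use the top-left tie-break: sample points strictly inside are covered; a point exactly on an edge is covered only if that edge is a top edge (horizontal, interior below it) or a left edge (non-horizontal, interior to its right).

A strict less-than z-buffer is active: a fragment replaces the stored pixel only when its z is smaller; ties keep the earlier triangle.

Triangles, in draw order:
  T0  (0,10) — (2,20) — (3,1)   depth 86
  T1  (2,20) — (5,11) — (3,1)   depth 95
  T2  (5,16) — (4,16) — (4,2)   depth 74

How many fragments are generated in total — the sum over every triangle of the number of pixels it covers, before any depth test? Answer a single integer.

T0:
  2·area = 48  (B↔C swapped to make it positive)
  edge (0, 10)→(3, 1): d=(3,-9) top-left  bias=+0
  edge (3, 1)→(2, 20): d=(-1,19) right/bottom  bias=-1
  edge (2, 20)→(0, 10): d=(-2,-10) top-left  bias=+0
    (1,0)@(3, 1): e=[0,0,48] → ·  [on edge]
    (0,3)@(1, 7): e=[0,32,16] → █  [on edge]
    (1,3)@(3, 7): e=[18,-6,36] → ·
    (0,4)@(1, 9): e=[6,30,12] → █
    (1,4)@(3, 9): e=[24,-8,32] → ·
    (0,5)@(1, 11): e=[12,28,8] → █
    (1,5)@(3, 11): e=[30,-10,28] → ·
    (0,6)@(1, 13): e=[18,26,4] → █
    (1,6)@(3, 13): e=[36,-12,24] → ·
    (0,7)@(1, 15): e=[24,24,0] → █  [on edge]
    (1,7)@(3, 15): e=[42,-14,20] → ·
    (0,8)@(1, 17): e=[30,22,-4] → ·
  covered (5 px):
    · · · · ·
    · · · · ·
    · · · · ·
    █ · · · ·
    █ · · · ·
    █ · · · ·
    █ · · · ·
    █ · · · ·
    · · · · ·
    · · · · ·
T1:
  2·area = 48  (B↔C swapped to make it positive)
  edge (2, 20)→(3, 1): d=(1,-19) top-left  bias=+0
  edge (3, 1)→(5, 11): d=(2,10) right/bottom  bias=-1
  edge (5, 11)→(2, 20): d=(-3,9) right/bottom  bias=-1
    (1,0)@(3, 1): e=[0,0,48] → ·  [on edge]
    (1,1)@(3, 3): e=[2,4,42] → █
    (2,1)@(5, 3): e=[40,-16,24] → ·
    (1,2)@(3, 5): e=[4,8,36] → █
    (2,2)@(5, 5): e=[42,-12,18] → ·
    (3,2)@(7, 5): e=[80,-32,0] → ·  [on edge]
    (1,3)@(3, 7): e=[6,12,30] → █
    (2,3)@(5, 7): e=[44,-8,12] → ·
    (1,4)@(3, 9): e=[8,16,24] → █
    (2,4)@(5, 9): e=[46,-4,6] → ·
    (1,5)@(3, 11): e=[10,20,18] → █
    (2,5)@(5, 11): e=[48,0,0] → ·  [on edge]
    (1,8)@(3, 17): e=[16,32,0] → ·  [on edge]
  covered (7 px):
    · · · · ·
    · █ · · ·
    · █ · · ·
    · █ · · ·
    · █ · · ·
    · █ · · ·
    · █ · · ·
    · █ · · ·
    · · · · ·
    · · · · ·
T2:
  2·area = 14
  edge (5, 16)→(4, 16): d=(-1,0) right/bottom  bias=-1
  edge (4, 16)→(4, 2): d=(0,-14) top-left  bias=+0
  edge (4, 2)→(5, 16): d=(1,14) right/bottom  bias=-1
  covered (0 px):
    · · · · ·
    · · · · ·
    · · · · ·
    · · · · ·
    · · · · ·
    · · · · ·
    · · · · ·
    · · · · ·
    · · · · ·
    · · · · ·

Result: 12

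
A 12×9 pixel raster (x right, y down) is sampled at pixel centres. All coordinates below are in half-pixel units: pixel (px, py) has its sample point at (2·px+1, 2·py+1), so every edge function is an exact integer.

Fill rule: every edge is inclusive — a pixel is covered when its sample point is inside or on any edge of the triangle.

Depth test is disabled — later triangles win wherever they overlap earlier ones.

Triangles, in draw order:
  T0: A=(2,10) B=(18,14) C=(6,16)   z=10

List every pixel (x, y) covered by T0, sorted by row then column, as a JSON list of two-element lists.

T0:
  2·area = 80
  edge (2, 10)→(18, 14): d=(16,4) inclusive
  edge (18, 14)→(6, 16): d=(-12,2) inclusive
  edge (6, 16)→(2, 10): d=(-4,-6) inclusive
    (1,5)@(3, 11): e=[12,66,2] → #
    (2,5)@(5, 11): e=[4,62,14] → #
    (3,5)@(7, 11): e=[-4,58,26] → ·
    (1,6)@(3, 13): e=[44,42,-6] → ·
    (2,6)@(5, 13): e=[36,38,6] → #
    (3,6)@(7, 13): e=[28,34,18] → #
    (4,6)@(9, 13): e=[20,30,30] → #
    (5,6)@(11, 13): e=[12,26,42] → #
    (6,6)@(13, 13): e=[4,22,54] → #
    (7,6)@(15, 13): e=[-4,18,66] → ·
    (2,7)@(5, 15): e=[68,14,-2] → ·
    (3,7)@(7, 15): e=[60,10,10] → #
  covered (10 px):
    · · · · · · · · · · · ·
    · · · · · · · · · · · ·
    · · · · · · · · · · · ·
    · · · · · · · · · · · ·
    · · · · · · · · · · · ·
    · # # · · · · · · · · ·
    · · # # # # # · · · · ·
    · · · # # # · · · · · ·
    · · · · · · · · · · · ·

Final: [[1,5],[2,5],[2,6],[3,6],[4,6],[5,6],[6,6],[3,7],[4,7],[5,7]]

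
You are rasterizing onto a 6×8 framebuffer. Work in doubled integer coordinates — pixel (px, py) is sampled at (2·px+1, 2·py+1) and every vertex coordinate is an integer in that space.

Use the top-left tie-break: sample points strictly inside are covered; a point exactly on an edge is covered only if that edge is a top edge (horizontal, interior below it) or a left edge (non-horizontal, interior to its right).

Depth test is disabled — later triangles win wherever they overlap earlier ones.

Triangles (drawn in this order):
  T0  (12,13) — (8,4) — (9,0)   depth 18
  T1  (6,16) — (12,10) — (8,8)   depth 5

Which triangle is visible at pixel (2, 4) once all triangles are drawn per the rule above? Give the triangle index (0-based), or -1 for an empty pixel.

T0:
  2·area = 25
  edge (12, 13)→(8, 4): d=(-4,-9) top-left  bias=+0
  edge (8, 4)→(9, 0): d=(1,-4) top-left  bias=+0
  edge (9, 0)→(12, 13): d=(3,13) right/bottom  bias=-1
    (4,0)@(9, 1): e=[21,1,3] → █
    (5,0)@(11, 1): e=[39,9,-23] → ·
    (4,1)@(9, 3): e=[13,3,9] → █
    (5,1)@(11, 3): e=[31,11,-17] → ·
    (4,2)@(9, 5): e=[5,5,15] → █
    (5,2)@(11, 5): e=[23,13,-11] → ·
    (4,3)@(9, 7): e=[-3,7,21] → ·
    (5,4)@(11, 9): e=[7,17,1] → █
    (5,5)@(11, 11): e=[-1,19,7] → ·
  covered (4 px):
    · · · · █ ·
    · · · · █ ·
    · · · · █ ·
    · · · · · ·
    · · · · · █
    · · · · · ·
    · · · · · ·
    · · · · · ·
T1:
  2·area = 36  (B↔C swapped to make it positive)
  edge (6, 16)→(8, 8): d=(2,-8) top-left  bias=+0
  edge (8, 8)→(12, 10): d=(4,2) right/bottom  bias=-1
  edge (12, 10)→(6, 16): d=(-6,6) right/bottom  bias=-1
    (4,4)@(9, 9): e=[10,2,24] → █
    (5,4)@(11, 9): e=[26,-2,12] → ·
    (4,5)@(9, 11): e=[14,10,12] → █
    (5,5)@(11, 11): e=[30,6,0] → ·  [on edge]
    (3,6)@(7, 13): e=[2,22,12] → █
    (4,6)@(9, 13): e=[18,18,0] → ·  [on edge]
    (3,7)@(7, 15): e=[6,30,0] → ·  [on edge]
  covered (3 px):
    · · · · · ·
    · · · · · ·
    · · · · · ·
    · · · · · ·
    · · · · █ ·
    · · · · █ ·
    · · · █ · ·
    · · · · · ·

Z-buffer (winner per pixel, '.' = empty):
  . . . . 0 .
  . . . . 0 .
  . . . . 0 .
  . . . . . .
  . . . . 1 0
  . . . . 1 .
  . . . 1 . .
  . . . . . .

Answer: -1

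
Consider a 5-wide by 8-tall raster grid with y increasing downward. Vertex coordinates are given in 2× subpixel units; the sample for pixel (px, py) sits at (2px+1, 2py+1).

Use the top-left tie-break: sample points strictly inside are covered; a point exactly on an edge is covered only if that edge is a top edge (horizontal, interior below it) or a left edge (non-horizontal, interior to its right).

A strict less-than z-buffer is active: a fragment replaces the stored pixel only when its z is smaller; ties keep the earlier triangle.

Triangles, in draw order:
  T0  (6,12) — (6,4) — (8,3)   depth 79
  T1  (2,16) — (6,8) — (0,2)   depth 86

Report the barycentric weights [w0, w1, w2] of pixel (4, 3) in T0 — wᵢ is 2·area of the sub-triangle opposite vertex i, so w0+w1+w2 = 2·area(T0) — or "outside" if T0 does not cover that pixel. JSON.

T0:
  2·area = 16
  edge (6, 12)→(6, 4): d=(0,-8) top-left  bias=+0
  edge (6, 4)→(8, 3): d=(2,-1) top-left  bias=+0
  edge (8, 3)→(6, 12): d=(-2,9) right/bottom  bias=-1
    (3,2)@(7, 5): e=[8,3,5] → #
    (4,2)@(9, 5): e=[24,5,-13] → ·
    (3,3)@(7, 7): e=[8,7,1] → #
    (4,3)@(9, 7): e=[24,9,-17] → ·
    (3,4)@(7, 9): e=[8,11,-3] → ·
  covered (2 px):
    · · · · ·
    · · · · ·
    · · · # ·
    · · · # ·
    · · · · ·
    · · · · ·
    · · · · ·
    · · · · ·
T1:
  2·area = 72  (B↔C swapped to make it positive)
  edge (2, 16)→(0, 2): d=(-2,-14) top-left  bias=+0
  edge (0, 2)→(6, 8): d=(6,6) right/bottom  bias=-1
  edge (6, 8)→(2, 16): d=(-4,8) right/bottom  bias=-1
    (0,1)@(1, 3): e=[12,0,60] → ·  [on edge]
    (0,2)@(1, 5): e=[8,12,52] → #
    (1,2)@(3, 5): e=[36,0,36] → ·  [on edge]
    (0,3)@(1, 7): e=[4,24,44] → #
    (1,3)@(3, 7): e=[32,12,28] → #
    (2,3)@(5, 7): e=[60,0,12] → ·  [on edge]
    (0,4)@(1, 9): e=[0,36,36] → #  [on edge]
    (2,4)@(5, 9): e=[56,12,4] → #
    (3,4)@(7, 9): e=[84,0,-12] → ·  [on edge]
    (0,5)@(1, 11): e=[-4,48,28] → ·
    (1,5)@(3, 11): e=[24,36,12] → #
    (2,5)@(5, 11): e=[52,24,-4] → ·
    (4,5)@(9, 11): e=[108,0,-36] → ·  [on edge]
  covered (8 px):
    · · · · ·
    · · · · ·
    # · · · ·
    # # · · ·
    # # # · ·
    · # · · ·
    · # · · ·
    · · · · ·

Result: "outside"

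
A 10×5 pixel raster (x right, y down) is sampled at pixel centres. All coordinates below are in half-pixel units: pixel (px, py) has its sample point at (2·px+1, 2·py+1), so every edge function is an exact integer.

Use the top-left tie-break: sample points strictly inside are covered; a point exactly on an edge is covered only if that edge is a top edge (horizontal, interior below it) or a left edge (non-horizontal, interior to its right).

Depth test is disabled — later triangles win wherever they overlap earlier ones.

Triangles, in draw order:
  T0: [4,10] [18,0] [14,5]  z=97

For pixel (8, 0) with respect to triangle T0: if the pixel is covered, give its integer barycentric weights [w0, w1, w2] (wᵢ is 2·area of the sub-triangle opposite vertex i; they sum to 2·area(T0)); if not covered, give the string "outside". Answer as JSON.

T0:
  2·area = 30
  edge (4, 10)→(18, 0): d=(14,-10) top-left  bias=+0
  edge (18, 0)→(14, 5): d=(-4,5) right/bottom  bias=-1
  edge (14, 5)→(4, 10): d=(-10,5) right/bottom  bias=-1
    (8,0)@(17, 1): e=[4,1,25] → #
    (9,0)@(19, 1): e=[24,-9,15] → ·
    (7,1)@(15, 3): e=[12,3,15] → #
    (8,1)@(17, 3): e=[32,-7,5] → ·
    (5,2)@(11, 5): e=[0,15,15] → #  [on edge]
    (6,2)@(13, 5): e=[20,5,5] → #
    (7,2)@(15, 5): e=[40,-5,-5] → ·
    (4,3)@(9, 7): e=[8,17,5] → #
    (5,3)@(11, 7): e=[28,7,-5] → ·
    (6,3)@(13, 7): e=[48,-3,-15] → ·
    (4,4)@(9, 9): e=[36,9,-15] → ·
  covered (5 px):
    · · · · · · · · # ·
    · · · · · · · # · ·
    · · · · · # # · · ·
    · · · · # · · · · ·
    · · · · · · · · · ·

Answer: [1,25,4]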